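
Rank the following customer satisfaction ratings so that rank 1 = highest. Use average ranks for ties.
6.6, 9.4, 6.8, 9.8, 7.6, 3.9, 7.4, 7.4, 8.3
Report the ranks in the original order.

Sorted (descending): 9.8, 9.4, 8.3, 7.6, 7.4, 7.4, 6.8, 6.6, 3.9
The 2 values of 7.4 occupy positions 5–6 → average rank (5+6)/2 = 5.5.

8, 2, 7, 1, 4, 9, 5.5, 5.5, 3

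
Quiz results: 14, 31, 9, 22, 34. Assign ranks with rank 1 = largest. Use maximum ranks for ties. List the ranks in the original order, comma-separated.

Sorted (descending): 34, 31, 22, 14, 9
No ties — each value takes its position as its rank.

4, 2, 5, 3, 1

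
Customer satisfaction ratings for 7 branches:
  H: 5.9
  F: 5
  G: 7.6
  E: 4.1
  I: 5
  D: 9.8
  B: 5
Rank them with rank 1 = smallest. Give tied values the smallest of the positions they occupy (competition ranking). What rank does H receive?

Sorted (ascending): 4.1, 5, 5, 5, 5.9, 7.6, 9.8
The 3 values of 5 occupy positions 2–4 → each gets rank 2.
H has value 5.9 → rank 5.

5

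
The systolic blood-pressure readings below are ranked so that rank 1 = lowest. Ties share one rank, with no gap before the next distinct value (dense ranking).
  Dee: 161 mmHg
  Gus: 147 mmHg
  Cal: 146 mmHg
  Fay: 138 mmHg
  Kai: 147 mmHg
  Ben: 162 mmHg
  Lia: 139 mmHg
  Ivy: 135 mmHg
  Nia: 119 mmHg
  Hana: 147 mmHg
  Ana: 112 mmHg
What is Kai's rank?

7

Sorted (ascending): 112, 119, 135, 138, 139, 146, 147, 147, 147, 161, 162
The 3 values of 147 share dense rank 7.
Remaining distinct values take the next consecutive integers.
Kai has value 147 mmHg → rank 7.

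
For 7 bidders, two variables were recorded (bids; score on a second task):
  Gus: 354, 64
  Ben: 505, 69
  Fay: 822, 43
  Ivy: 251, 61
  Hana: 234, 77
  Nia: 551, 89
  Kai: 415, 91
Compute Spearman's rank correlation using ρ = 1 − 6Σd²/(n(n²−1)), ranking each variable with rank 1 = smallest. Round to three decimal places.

-0.107

Ranks of variable 1: 3, 5, 7, 2, 1, 6, 4
Ranks of variable 2: 3, 4, 1, 2, 5, 6, 7
d = r₁ − r₂: 0, 1, 6, 0, -4, 0, -3
d²: 0, 1, 36, 0, 16, 0, 9; Σd² = 62
ρ = 1 − 6·62/(7·48) = 1 − 372/336 = -0.107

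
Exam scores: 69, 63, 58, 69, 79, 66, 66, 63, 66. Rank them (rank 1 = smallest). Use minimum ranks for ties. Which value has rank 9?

79

Sorted (ascending): 58, 63, 63, 66, 66, 66, 69, 69, 79
The 2 values of 63 occupy positions 2–3 → each gets rank 2.
The 3 values of 66 occupy positions 4–6 → each gets rank 4.
The 2 values of 69 occupy positions 7–8 → each gets rank 7.
Rank 9 → value 79.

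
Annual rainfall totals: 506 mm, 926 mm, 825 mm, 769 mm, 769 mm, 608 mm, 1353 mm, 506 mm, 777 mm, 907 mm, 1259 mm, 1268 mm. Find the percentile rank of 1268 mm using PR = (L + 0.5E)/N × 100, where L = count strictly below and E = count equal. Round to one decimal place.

N = 12.
Strictly below 1268: 10. Equal to 1268: 1.
PR = (10 + 0.5·1)/12 × 100 = 87.5

87.5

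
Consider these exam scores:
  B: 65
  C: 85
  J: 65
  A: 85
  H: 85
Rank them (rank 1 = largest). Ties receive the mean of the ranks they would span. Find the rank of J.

4.5

Sorted (descending): 85, 85, 85, 65, 65
The 3 values of 85 occupy positions 1–3 → average rank 2.
The 2 values of 65 occupy positions 4–5 → average rank (4+5)/2 = 4.5.
J has value 65 → rank 4.5.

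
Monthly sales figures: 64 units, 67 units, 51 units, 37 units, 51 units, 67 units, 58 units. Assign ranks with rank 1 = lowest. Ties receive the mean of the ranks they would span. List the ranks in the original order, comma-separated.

Sorted (ascending): 37, 51, 51, 58, 64, 67, 67
The 2 values of 51 occupy positions 2–3 → average rank (2+3)/2 = 2.5.
The 2 values of 67 occupy positions 6–7 → average rank (6+7)/2 = 6.5.

5, 6.5, 2.5, 1, 2.5, 6.5, 4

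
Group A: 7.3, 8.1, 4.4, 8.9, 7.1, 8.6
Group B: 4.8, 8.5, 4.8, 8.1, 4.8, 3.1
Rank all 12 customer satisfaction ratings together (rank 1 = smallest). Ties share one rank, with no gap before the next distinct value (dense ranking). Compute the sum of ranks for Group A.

Sorted (ascending): 3.1, 4.4, 4.8, 4.8, 4.8, 7.1, 7.3, 8.1, 8.1, 8.5, 8.6, 8.9
The 3 values of 4.8 share dense rank 3.
The 2 values of 8.1 share dense rank 6.
Remaining distinct values take the next consecutive integers.
Group A values → pooled ranks: 7.3→5, 8.1→6, 4.4→2, 8.9→9, 7.1→4, 8.6→8
Rank sum = 5 + 6 + 2 + 9 + 4 + 8 = 34

34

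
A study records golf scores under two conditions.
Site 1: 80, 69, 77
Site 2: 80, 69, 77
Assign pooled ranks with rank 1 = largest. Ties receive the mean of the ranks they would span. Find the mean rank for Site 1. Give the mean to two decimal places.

Sorted (descending): 80, 80, 77, 77, 69, 69
The 2 values of 80 occupy positions 1–2 → average rank (1+2)/2 = 1.5.
The 2 values of 77 occupy positions 3–4 → average rank (3+4)/2 = 3.5.
The 2 values of 69 occupy positions 5–6 → average rank (5+6)/2 = 5.5.
Site 1 values → pooled ranks: 80→1.5, 69→5.5, 77→3.5
Mean rank = (1.5 + 5.5 + 3.5) / 3 = 3.50

3.50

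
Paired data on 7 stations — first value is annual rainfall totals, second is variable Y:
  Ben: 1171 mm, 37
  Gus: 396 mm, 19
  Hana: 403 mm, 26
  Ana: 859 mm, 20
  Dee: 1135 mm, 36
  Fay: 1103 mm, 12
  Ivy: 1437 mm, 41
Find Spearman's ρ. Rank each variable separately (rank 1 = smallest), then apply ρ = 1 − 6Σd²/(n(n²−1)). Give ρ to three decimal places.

0.750

Ranks of variable 1: 6, 1, 2, 3, 5, 4, 7
Ranks of variable 2: 6, 2, 4, 3, 5, 1, 7
d = r₁ − r₂: 0, -1, -2, 0, 0, 3, 0
d²: 0, 1, 4, 0, 0, 9, 0; Σd² = 14
ρ = 1 − 6·14/(7·48) = 1 − 84/336 = 0.750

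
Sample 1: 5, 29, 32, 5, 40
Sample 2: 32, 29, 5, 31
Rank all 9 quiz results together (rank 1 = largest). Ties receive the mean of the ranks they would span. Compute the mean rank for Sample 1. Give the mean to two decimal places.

Sorted (descending): 40, 32, 32, 31, 29, 29, 5, 5, 5
The 2 values of 32 occupy positions 2–3 → average rank (2+3)/2 = 2.5.
The 2 values of 29 occupy positions 5–6 → average rank (5+6)/2 = 5.5.
The 3 values of 5 occupy positions 7–9 → average rank 8.
Sample 1 values → pooled ranks: 5→8, 29→5.5, 32→2.5, 5→8, 40→1
Mean rank = (8 + 5.5 + 2.5 + 8 + 1) / 5 = 5.00

5.00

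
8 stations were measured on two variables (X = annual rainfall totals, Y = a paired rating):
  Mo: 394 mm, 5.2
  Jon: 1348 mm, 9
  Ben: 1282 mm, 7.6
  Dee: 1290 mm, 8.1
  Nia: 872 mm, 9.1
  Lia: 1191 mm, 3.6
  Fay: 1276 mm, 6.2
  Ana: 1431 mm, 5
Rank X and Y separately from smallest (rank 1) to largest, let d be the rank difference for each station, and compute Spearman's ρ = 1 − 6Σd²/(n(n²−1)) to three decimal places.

0.048

Ranks of variable 1: 1, 7, 5, 6, 2, 3, 4, 8
Ranks of variable 2: 3, 7, 5, 6, 8, 1, 4, 2
d = r₁ − r₂: -2, 0, 0, 0, -6, 2, 0, 6
d²: 4, 0, 0, 0, 36, 4, 0, 36; Σd² = 80
ρ = 1 − 6·80/(8·63) = 1 − 480/504 = 0.048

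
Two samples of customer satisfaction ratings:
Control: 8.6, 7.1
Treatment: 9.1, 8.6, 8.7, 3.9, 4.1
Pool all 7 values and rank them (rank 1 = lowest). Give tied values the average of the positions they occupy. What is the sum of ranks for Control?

Sorted (ascending): 3.9, 4.1, 7.1, 8.6, 8.6, 8.7, 9.1
The 2 values of 8.6 occupy positions 4–5 → average rank (4+5)/2 = 4.5.
Control values → pooled ranks: 8.6→4.5, 7.1→3
Rank sum = 4.5 + 3 = 7.5

7.5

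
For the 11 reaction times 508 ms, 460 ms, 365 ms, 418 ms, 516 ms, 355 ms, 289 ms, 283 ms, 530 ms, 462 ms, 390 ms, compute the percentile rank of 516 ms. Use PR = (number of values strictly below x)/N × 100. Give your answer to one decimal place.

N = 11.
Strictly below 516: 9. Equal to 516: 1.
PR = 9/11 × 100 = 81.8

81.8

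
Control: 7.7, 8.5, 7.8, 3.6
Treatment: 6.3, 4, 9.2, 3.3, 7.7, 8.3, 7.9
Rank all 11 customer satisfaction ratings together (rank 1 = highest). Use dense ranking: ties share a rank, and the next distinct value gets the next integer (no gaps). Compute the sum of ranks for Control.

22

Sorted (descending): 9.2, 8.5, 8.3, 7.9, 7.8, 7.7, 7.7, 6.3, 4, 3.6, 3.3
The 2 values of 7.7 share dense rank 6.
Remaining distinct values take the next consecutive integers.
Control values → pooled ranks: 7.7→6, 8.5→2, 7.8→5, 3.6→9
Rank sum = 6 + 2 + 5 + 9 = 22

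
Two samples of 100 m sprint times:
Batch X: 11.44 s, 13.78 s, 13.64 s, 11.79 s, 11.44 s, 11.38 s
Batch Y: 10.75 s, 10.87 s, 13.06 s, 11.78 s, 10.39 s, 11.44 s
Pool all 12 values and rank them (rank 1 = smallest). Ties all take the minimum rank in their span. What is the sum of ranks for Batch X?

Sorted (ascending): 10.39, 10.75, 10.87, 11.38, 11.44, 11.44, 11.44, 11.78, 11.79, 13.06, 13.64, 13.78
The 3 values of 11.44 occupy positions 5–7 → each gets rank 5.
Batch X values → pooled ranks: 11.44→5, 13.78→12, 13.64→11, 11.79→9, 11.44→5, 11.38→4
Rank sum = 5 + 12 + 11 + 9 + 5 + 4 = 46

46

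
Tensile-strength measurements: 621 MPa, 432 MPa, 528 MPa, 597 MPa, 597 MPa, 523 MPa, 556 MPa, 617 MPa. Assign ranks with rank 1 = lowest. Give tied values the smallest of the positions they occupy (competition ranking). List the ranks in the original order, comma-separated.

8, 1, 3, 5, 5, 2, 4, 7

Sorted (ascending): 432, 523, 528, 556, 597, 597, 617, 621
The 2 values of 597 occupy positions 5–6 → each gets rank 5.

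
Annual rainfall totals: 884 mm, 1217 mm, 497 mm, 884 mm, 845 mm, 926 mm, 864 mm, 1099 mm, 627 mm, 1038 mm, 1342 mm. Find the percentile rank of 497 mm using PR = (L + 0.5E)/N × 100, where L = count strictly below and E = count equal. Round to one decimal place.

N = 11.
Strictly below 497: 0. Equal to 497: 1.
PR = (0 + 0.5·1)/11 × 100 = 4.5

4.5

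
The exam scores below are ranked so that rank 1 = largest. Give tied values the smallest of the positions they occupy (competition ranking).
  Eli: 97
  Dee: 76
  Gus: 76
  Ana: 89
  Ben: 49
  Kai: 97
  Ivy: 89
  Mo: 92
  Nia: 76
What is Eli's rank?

Sorted (descending): 97, 97, 92, 89, 89, 76, 76, 76, 49
The 2 values of 97 occupy positions 1–2 → each gets rank 1.
The 2 values of 89 occupy positions 4–5 → each gets rank 4.
The 3 values of 76 occupy positions 6–8 → each gets rank 6.
Eli has value 97 → rank 1.

1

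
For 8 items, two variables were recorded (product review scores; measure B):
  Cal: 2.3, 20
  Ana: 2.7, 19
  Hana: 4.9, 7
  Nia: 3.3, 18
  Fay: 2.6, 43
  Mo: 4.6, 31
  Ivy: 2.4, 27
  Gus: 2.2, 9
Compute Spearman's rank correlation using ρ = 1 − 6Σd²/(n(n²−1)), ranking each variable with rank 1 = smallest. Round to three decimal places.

Ranks of variable 1: 2, 5, 8, 6, 4, 7, 3, 1
Ranks of variable 2: 5, 4, 1, 3, 8, 7, 6, 2
d = r₁ − r₂: -3, 1, 7, 3, -4, 0, -3, -1
d²: 9, 1, 49, 9, 16, 0, 9, 1; Σd² = 94
ρ = 1 − 6·94/(8·63) = 1 − 564/504 = -0.119

-0.119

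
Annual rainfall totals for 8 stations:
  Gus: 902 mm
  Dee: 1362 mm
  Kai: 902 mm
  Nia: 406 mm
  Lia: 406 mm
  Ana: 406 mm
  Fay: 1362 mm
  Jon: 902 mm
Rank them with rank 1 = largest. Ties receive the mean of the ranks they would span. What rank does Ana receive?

7

Sorted (descending): 1362, 1362, 902, 902, 902, 406, 406, 406
The 2 values of 1362 occupy positions 1–2 → average rank (1+2)/2 = 1.5.
The 3 values of 902 occupy positions 3–5 → average rank 4.
The 3 values of 406 occupy positions 6–8 → average rank 7.
Ana has value 406 mm → rank 7.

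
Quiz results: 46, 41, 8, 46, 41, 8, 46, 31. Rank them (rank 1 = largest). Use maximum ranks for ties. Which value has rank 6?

Sorted (descending): 46, 46, 46, 41, 41, 31, 8, 8
The 3 values of 46 occupy positions 1–3 → each gets rank 3.
The 2 values of 41 occupy positions 4–5 → each gets rank 5.
The 2 values of 8 occupy positions 7–8 → each gets rank 8.
Rank 6 → value 31.

31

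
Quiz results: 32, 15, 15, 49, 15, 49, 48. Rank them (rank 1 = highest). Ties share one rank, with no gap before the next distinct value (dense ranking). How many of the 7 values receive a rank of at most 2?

3

Sorted (descending): 49, 49, 48, 32, 15, 15, 15
The 2 values of 49 share dense rank 1.
The 3 values of 15 share dense rank 4.
Remaining distinct values take the next consecutive integers.
Ranks ≤ 2: {1, 1, 2} → 3 values.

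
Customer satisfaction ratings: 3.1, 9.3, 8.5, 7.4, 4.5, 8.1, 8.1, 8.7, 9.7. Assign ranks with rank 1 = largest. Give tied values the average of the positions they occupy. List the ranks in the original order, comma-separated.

9, 2, 4, 7, 8, 5.5, 5.5, 3, 1

Sorted (descending): 9.7, 9.3, 8.7, 8.5, 8.1, 8.1, 7.4, 4.5, 3.1
The 2 values of 8.1 occupy positions 5–6 → average rank (5+6)/2 = 5.5.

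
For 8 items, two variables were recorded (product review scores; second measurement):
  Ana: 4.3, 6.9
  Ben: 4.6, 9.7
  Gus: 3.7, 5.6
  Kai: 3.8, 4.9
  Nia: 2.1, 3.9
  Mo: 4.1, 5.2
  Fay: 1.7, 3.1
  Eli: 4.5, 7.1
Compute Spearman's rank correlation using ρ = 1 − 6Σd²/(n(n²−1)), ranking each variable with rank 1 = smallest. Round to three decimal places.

0.929

Ranks of variable 1: 6, 8, 3, 4, 2, 5, 1, 7
Ranks of variable 2: 6, 8, 5, 3, 2, 4, 1, 7
d = r₁ − r₂: 0, 0, -2, 1, 0, 1, 0, 0
d²: 0, 0, 4, 1, 0, 1, 0, 0; Σd² = 6
ρ = 1 − 6·6/(8·63) = 1 − 36/504 = 0.929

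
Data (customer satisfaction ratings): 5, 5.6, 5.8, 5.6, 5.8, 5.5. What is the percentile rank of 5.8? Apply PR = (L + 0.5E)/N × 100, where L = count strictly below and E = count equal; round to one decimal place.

N = 6.
Strictly below 5.8: 4. Equal to 5.8: 2.
PR = (4 + 0.5·2)/6 × 100 = 83.3

83.3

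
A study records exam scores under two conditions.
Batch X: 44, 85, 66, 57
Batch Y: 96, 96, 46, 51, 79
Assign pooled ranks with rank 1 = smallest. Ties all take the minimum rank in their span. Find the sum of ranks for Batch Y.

Sorted (ascending): 44, 46, 51, 57, 66, 79, 85, 96, 96
The 2 values of 96 occupy positions 8–9 → each gets rank 8.
Batch Y values → pooled ranks: 96→8, 96→8, 46→2, 51→3, 79→6
Rank sum = 8 + 8 + 2 + 3 + 6 = 27

27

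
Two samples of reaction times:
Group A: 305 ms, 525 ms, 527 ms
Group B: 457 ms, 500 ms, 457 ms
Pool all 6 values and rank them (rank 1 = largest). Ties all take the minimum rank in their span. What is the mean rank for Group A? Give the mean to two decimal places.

3.00

Sorted (descending): 527, 525, 500, 457, 457, 305
The 2 values of 457 occupy positions 4–5 → each gets rank 4.
Group A values → pooled ranks: 305→6, 525→2, 527→1
Mean rank = (6 + 2 + 1) / 3 = 3.00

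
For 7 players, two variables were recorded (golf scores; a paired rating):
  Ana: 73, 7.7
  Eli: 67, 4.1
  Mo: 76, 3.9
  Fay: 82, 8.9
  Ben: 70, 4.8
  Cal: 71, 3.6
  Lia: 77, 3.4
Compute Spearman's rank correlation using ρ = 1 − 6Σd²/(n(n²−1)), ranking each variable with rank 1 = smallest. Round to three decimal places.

Ranks of variable 1: 4, 1, 5, 7, 2, 3, 6
Ranks of variable 2: 6, 4, 3, 7, 5, 2, 1
d = r₁ − r₂: -2, -3, 2, 0, -3, 1, 5
d²: 4, 9, 4, 0, 9, 1, 25; Σd² = 52
ρ = 1 − 6·52/(7·48) = 1 − 312/336 = 0.071

0.071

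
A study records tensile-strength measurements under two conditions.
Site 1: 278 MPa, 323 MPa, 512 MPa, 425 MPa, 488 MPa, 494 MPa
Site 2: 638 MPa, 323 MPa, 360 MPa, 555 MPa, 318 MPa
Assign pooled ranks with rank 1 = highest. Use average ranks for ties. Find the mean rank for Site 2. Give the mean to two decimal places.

5.70

Sorted (descending): 638, 555, 512, 494, 488, 425, 360, 323, 323, 318, 278
The 2 values of 323 occupy positions 8–9 → average rank (8+9)/2 = 8.5.
Site 2 values → pooled ranks: 638→1, 323→8.5, 360→7, 555→2, 318→10
Mean rank = (1 + 8.5 + 7 + 2 + 10) / 5 = 5.70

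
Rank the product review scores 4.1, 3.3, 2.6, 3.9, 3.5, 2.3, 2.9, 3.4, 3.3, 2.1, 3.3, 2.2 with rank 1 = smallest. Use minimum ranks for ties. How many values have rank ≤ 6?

8

Sorted (ascending): 2.1, 2.2, 2.3, 2.6, 2.9, 3.3, 3.3, 3.3, 3.4, 3.5, 3.9, 4.1
The 3 values of 3.3 occupy positions 6–8 → each gets rank 6.
Ranks ≤ 6: {1, 2, 3, 4, 5, 6, 6, 6} → 8 values.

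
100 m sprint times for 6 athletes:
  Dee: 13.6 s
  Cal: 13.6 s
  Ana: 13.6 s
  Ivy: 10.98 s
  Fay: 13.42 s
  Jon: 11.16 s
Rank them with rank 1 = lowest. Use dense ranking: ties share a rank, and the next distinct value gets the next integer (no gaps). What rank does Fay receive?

3

Sorted (ascending): 10.98, 11.16, 13.42, 13.6, 13.6, 13.6
The 3 values of 13.6 share dense rank 4.
Remaining distinct values take the next consecutive integers.
Fay has value 13.42 s → rank 3.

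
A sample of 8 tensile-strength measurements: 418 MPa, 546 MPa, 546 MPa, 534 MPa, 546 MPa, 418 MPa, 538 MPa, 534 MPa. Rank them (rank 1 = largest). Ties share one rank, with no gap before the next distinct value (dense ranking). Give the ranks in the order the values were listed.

4, 1, 1, 3, 1, 4, 2, 3

Sorted (descending): 546, 546, 546, 538, 534, 534, 418, 418
The 3 values of 546 share dense rank 1.
The 2 values of 534 share dense rank 3.
The 2 values of 418 share dense rank 4.
Remaining distinct values take the next consecutive integers.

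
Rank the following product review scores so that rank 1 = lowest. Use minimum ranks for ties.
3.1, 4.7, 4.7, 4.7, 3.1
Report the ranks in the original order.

1, 3, 3, 3, 1

Sorted (ascending): 3.1, 3.1, 4.7, 4.7, 4.7
The 2 values of 3.1 occupy positions 1–2 → each gets rank 1.
The 3 values of 4.7 occupy positions 3–5 → each gets rank 3.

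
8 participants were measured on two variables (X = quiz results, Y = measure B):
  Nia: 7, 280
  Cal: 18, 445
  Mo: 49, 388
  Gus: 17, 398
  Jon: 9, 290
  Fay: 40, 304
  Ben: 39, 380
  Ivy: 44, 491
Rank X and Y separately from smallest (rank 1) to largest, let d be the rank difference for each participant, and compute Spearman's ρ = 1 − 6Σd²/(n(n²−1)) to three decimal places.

Ranks of variable 1: 1, 4, 8, 3, 2, 6, 5, 7
Ranks of variable 2: 1, 7, 5, 6, 2, 3, 4, 8
d = r₁ − r₂: 0, -3, 3, -3, 0, 3, 1, -1
d²: 0, 9, 9, 9, 0, 9, 1, 1; Σd² = 38
ρ = 1 − 6·38/(8·63) = 1 − 228/504 = 0.548

0.548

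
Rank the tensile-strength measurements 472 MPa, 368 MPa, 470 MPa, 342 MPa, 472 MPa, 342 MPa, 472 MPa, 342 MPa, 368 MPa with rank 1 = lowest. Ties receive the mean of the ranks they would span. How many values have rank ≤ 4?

3

Sorted (ascending): 342, 342, 342, 368, 368, 470, 472, 472, 472
The 3 values of 342 occupy positions 1–3 → average rank 2.
The 2 values of 368 occupy positions 4–5 → average rank (4+5)/2 = 4.5.
The 3 values of 472 occupy positions 7–9 → average rank 8.
Ranks ≤ 4: {2, 2, 2} → 3 values.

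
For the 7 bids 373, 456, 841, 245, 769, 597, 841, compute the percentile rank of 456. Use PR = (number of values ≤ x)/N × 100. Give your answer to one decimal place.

42.9

N = 7.
Strictly below 456: 2. Equal to 456: 1.
PR = 3/7 × 100 = 42.9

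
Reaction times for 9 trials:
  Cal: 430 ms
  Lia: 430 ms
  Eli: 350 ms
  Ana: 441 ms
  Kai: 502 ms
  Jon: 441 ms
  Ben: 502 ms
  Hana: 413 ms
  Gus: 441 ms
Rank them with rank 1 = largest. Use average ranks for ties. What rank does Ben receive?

Sorted (descending): 502, 502, 441, 441, 441, 430, 430, 413, 350
The 2 values of 502 occupy positions 1–2 → average rank (1+2)/2 = 1.5.
The 3 values of 441 occupy positions 3–5 → average rank 4.
The 2 values of 430 occupy positions 6–7 → average rank (6+7)/2 = 6.5.
Ben has value 502 ms → rank 1.5.

1.5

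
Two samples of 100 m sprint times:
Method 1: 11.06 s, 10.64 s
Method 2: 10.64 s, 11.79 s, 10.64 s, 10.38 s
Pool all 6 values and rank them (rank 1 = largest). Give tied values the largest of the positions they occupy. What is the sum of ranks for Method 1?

Sorted (descending): 11.79, 11.06, 10.64, 10.64, 10.64, 10.38
The 3 values of 10.64 occupy positions 3–5 → each gets rank 5.
Method 1 values → pooled ranks: 11.06→2, 10.64→5
Rank sum = 2 + 5 = 7

7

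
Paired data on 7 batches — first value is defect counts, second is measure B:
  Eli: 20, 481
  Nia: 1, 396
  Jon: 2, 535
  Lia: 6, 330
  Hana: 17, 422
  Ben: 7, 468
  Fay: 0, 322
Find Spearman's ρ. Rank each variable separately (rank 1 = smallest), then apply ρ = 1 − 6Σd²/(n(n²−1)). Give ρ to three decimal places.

0.536

Ranks of variable 1: 7, 2, 3, 4, 6, 5, 1
Ranks of variable 2: 6, 3, 7, 2, 4, 5, 1
d = r₁ − r₂: 1, -1, -4, 2, 2, 0, 0
d²: 1, 1, 16, 4, 4, 0, 0; Σd² = 26
ρ = 1 − 6·26/(7·48) = 1 − 156/336 = 0.536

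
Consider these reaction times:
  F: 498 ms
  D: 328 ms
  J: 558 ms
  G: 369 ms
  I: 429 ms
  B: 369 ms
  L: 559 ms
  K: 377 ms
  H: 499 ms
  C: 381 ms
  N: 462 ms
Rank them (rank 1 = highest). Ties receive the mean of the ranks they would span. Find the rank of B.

9.5

Sorted (descending): 559, 558, 499, 498, 462, 429, 381, 377, 369, 369, 328
The 2 values of 369 occupy positions 9–10 → average rank (9+10)/2 = 9.5.
B has value 369 ms → rank 9.5.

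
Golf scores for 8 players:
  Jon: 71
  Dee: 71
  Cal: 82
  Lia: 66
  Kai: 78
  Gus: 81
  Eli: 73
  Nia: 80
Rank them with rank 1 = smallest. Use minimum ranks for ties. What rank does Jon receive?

2

Sorted (ascending): 66, 71, 71, 73, 78, 80, 81, 82
The 2 values of 71 occupy positions 2–3 → each gets rank 2.
Jon has value 71 → rank 2.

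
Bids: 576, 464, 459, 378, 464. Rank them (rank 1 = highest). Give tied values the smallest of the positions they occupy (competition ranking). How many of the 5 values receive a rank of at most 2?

Sorted (descending): 576, 464, 464, 459, 378
The 2 values of 464 occupy positions 2–3 → each gets rank 2.
Ranks ≤ 2: {1, 2, 2} → 3 values.

3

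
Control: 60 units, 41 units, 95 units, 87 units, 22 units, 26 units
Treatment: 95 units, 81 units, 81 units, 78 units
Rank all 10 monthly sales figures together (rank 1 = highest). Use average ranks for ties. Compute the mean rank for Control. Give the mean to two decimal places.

6.42

Sorted (descending): 95, 95, 87, 81, 81, 78, 60, 41, 26, 22
The 2 values of 95 occupy positions 1–2 → average rank (1+2)/2 = 1.5.
The 2 values of 81 occupy positions 4–5 → average rank (4+5)/2 = 4.5.
Control values → pooled ranks: 60→7, 41→8, 95→1.5, 87→3, 22→10, 26→9
Mean rank = (7 + 8 + 1.5 + 3 + 10 + 9) / 6 = 6.42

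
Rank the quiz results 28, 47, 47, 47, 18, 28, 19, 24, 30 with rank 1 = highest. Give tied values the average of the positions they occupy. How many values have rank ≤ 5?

Sorted (descending): 47, 47, 47, 30, 28, 28, 24, 19, 18
The 3 values of 47 occupy positions 1–3 → average rank 2.
The 2 values of 28 occupy positions 5–6 → average rank (5+6)/2 = 5.5.
Ranks ≤ 5: {2, 2, 2, 4} → 4 values.

4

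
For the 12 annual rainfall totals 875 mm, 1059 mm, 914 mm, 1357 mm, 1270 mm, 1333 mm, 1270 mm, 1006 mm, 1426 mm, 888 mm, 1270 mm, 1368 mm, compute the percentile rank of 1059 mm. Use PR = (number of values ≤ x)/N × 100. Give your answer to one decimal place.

N = 12.
Strictly below 1059: 4. Equal to 1059: 1.
PR = 5/12 × 100 = 41.7

41.7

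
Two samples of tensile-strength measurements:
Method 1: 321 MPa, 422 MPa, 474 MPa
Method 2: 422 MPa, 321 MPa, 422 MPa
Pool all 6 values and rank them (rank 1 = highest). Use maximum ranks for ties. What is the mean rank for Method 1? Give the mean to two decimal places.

3.67

Sorted (descending): 474, 422, 422, 422, 321, 321
The 3 values of 422 occupy positions 2–4 → each gets rank 4.
The 2 values of 321 occupy positions 5–6 → each gets rank 6.
Method 1 values → pooled ranks: 321→6, 422→4, 474→1
Mean rank = (6 + 4 + 1) / 3 = 3.67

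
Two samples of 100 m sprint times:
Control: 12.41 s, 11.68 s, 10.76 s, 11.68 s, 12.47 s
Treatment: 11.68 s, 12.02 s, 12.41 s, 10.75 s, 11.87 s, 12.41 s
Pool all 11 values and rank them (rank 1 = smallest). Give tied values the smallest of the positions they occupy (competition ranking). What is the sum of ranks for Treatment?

33

Sorted (ascending): 10.75, 10.76, 11.68, 11.68, 11.68, 11.87, 12.02, 12.41, 12.41, 12.41, 12.47
The 3 values of 11.68 occupy positions 3–5 → each gets rank 3.
The 3 values of 12.41 occupy positions 8–10 → each gets rank 8.
Treatment values → pooled ranks: 11.68→3, 12.02→7, 12.41→8, 10.75→1, 11.87→6, 12.41→8
Rank sum = 3 + 7 + 8 + 1 + 6 + 8 = 33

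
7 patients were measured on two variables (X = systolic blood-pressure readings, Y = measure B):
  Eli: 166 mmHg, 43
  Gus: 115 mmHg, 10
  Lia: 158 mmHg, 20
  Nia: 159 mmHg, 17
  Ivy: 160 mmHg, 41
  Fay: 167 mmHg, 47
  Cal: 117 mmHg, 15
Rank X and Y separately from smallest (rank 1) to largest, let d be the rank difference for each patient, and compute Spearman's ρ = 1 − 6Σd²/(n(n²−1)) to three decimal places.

0.964

Ranks of variable 1: 6, 1, 3, 4, 5, 7, 2
Ranks of variable 2: 6, 1, 4, 3, 5, 7, 2
d = r₁ − r₂: 0, 0, -1, 1, 0, 0, 0
d²: 0, 0, 1, 1, 0, 0, 0; Σd² = 2
ρ = 1 − 6·2/(7·48) = 1 − 12/336 = 0.964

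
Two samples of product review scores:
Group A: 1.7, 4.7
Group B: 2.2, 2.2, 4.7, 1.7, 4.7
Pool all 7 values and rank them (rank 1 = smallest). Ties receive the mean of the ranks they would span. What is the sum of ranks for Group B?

20.5

Sorted (ascending): 1.7, 1.7, 2.2, 2.2, 4.7, 4.7, 4.7
The 2 values of 1.7 occupy positions 1–2 → average rank (1+2)/2 = 1.5.
The 2 values of 2.2 occupy positions 3–4 → average rank (3+4)/2 = 3.5.
The 3 values of 4.7 occupy positions 5–7 → average rank 6.
Group B values → pooled ranks: 2.2→3.5, 2.2→3.5, 4.7→6, 1.7→1.5, 4.7→6
Rank sum = 3.5 + 3.5 + 6 + 1.5 + 6 = 20.5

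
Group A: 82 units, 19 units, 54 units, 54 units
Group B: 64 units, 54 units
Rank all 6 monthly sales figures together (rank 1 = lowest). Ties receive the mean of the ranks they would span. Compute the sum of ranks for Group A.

13

Sorted (ascending): 19, 54, 54, 54, 64, 82
The 3 values of 54 occupy positions 2–4 → average rank 3.
Group A values → pooled ranks: 82→6, 19→1, 54→3, 54→3
Rank sum = 6 + 1 + 3 + 3 = 13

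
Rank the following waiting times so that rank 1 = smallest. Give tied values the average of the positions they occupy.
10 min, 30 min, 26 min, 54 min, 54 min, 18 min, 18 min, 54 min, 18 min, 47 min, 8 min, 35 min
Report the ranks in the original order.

Sorted (ascending): 8, 10, 18, 18, 18, 26, 30, 35, 47, 54, 54, 54
The 3 values of 18 occupy positions 3–5 → average rank 4.
The 3 values of 54 occupy positions 10–12 → average rank 11.

2, 7, 6, 11, 11, 4, 4, 11, 4, 9, 1, 8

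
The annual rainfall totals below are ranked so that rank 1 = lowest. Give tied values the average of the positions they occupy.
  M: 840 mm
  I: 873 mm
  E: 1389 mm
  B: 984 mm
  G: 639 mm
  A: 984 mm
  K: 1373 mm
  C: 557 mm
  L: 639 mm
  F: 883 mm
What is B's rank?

7.5

Sorted (ascending): 557, 639, 639, 840, 873, 883, 984, 984, 1373, 1389
The 2 values of 639 occupy positions 2–3 → average rank (2+3)/2 = 2.5.
The 2 values of 984 occupy positions 7–8 → average rank (7+8)/2 = 7.5.
B has value 984 mm → rank 7.5.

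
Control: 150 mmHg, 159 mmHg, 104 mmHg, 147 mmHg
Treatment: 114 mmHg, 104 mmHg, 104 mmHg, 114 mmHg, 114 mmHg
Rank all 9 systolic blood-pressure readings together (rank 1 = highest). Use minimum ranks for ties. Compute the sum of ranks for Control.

Sorted (descending): 159, 150, 147, 114, 114, 114, 104, 104, 104
The 3 values of 114 occupy positions 4–6 → each gets rank 4.
The 3 values of 104 occupy positions 7–9 → each gets rank 7.
Control values → pooled ranks: 150→2, 159→1, 104→7, 147→3
Rank sum = 2 + 1 + 7 + 3 = 13

13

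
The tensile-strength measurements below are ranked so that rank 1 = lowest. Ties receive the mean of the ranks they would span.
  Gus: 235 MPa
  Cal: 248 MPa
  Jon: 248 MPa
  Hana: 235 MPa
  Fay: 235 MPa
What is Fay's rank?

2

Sorted (ascending): 235, 235, 235, 248, 248
The 3 values of 235 occupy positions 1–3 → average rank 2.
The 2 values of 248 occupy positions 4–5 → average rank (4+5)/2 = 4.5.
Fay has value 235 MPa → rank 2.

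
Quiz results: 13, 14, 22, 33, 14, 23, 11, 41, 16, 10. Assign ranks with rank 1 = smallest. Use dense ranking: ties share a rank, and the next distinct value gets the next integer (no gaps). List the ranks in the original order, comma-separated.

3, 4, 6, 8, 4, 7, 2, 9, 5, 1

Sorted (ascending): 10, 11, 13, 14, 14, 16, 22, 23, 33, 41
The 2 values of 14 share dense rank 4.
Remaining distinct values take the next consecutive integers.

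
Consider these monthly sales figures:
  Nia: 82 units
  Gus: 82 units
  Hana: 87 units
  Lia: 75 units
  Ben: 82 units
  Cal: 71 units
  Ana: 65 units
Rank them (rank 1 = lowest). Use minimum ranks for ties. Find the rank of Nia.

4

Sorted (ascending): 65, 71, 75, 82, 82, 82, 87
The 3 values of 82 occupy positions 4–6 → each gets rank 4.
Nia has value 82 units → rank 4.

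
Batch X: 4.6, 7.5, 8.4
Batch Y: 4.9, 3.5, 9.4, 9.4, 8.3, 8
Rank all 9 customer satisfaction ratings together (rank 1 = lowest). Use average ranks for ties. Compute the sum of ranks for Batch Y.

32

Sorted (ascending): 3.5, 4.6, 4.9, 7.5, 8, 8.3, 8.4, 9.4, 9.4
The 2 values of 9.4 occupy positions 8–9 → average rank (8+9)/2 = 8.5.
Batch Y values → pooled ranks: 4.9→3, 3.5→1, 9.4→8.5, 9.4→8.5, 8.3→6, 8→5
Rank sum = 3 + 1 + 8.5 + 8.5 + 6 + 5 = 32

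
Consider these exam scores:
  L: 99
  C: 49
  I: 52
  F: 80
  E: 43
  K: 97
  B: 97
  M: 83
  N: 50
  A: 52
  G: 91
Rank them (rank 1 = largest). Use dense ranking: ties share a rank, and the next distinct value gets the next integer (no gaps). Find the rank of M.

4

Sorted (descending): 99, 97, 97, 91, 83, 80, 52, 52, 50, 49, 43
The 2 values of 97 share dense rank 2.
The 2 values of 52 share dense rank 6.
Remaining distinct values take the next consecutive integers.
M has value 83 → rank 4.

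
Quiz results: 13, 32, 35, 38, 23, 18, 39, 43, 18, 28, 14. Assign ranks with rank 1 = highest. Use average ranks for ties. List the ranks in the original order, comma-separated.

Sorted (descending): 43, 39, 38, 35, 32, 28, 23, 18, 18, 14, 13
The 2 values of 18 occupy positions 8–9 → average rank (8+9)/2 = 8.5.

11, 5, 4, 3, 7, 8.5, 2, 1, 8.5, 6, 10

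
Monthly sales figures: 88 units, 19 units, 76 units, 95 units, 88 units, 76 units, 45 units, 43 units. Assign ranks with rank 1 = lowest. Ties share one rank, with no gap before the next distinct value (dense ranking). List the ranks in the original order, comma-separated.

Sorted (ascending): 19, 43, 45, 76, 76, 88, 88, 95
The 2 values of 76 share dense rank 4.
The 2 values of 88 share dense rank 5.
Remaining distinct values take the next consecutive integers.

5, 1, 4, 6, 5, 4, 3, 2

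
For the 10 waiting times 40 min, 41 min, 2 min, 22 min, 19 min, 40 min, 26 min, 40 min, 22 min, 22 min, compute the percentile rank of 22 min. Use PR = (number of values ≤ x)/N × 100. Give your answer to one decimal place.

N = 10.
Strictly below 22: 2. Equal to 22: 3.
PR = 5/10 × 100 = 50.0

50.0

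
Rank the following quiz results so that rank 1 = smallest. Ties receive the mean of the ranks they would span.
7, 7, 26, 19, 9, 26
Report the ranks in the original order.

1.5, 1.5, 5.5, 4, 3, 5.5

Sorted (ascending): 7, 7, 9, 19, 26, 26
The 2 values of 7 occupy positions 1–2 → average rank (1+2)/2 = 1.5.
The 2 values of 26 occupy positions 5–6 → average rank (5+6)/2 = 5.5.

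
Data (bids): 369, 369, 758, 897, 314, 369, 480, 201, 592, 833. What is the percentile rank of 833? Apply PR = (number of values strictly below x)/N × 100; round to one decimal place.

80.0

N = 10.
Strictly below 833: 8. Equal to 833: 1.
PR = 8/10 × 100 = 80.0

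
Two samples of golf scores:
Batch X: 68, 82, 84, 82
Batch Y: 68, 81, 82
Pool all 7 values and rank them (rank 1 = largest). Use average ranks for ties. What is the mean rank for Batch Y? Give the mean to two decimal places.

Sorted (descending): 84, 82, 82, 82, 81, 68, 68
The 3 values of 82 occupy positions 2–4 → average rank 3.
The 2 values of 68 occupy positions 6–7 → average rank (6+7)/2 = 6.5.
Batch Y values → pooled ranks: 68→6.5, 81→5, 82→3
Mean rank = (6.5 + 5 + 3) / 3 = 4.83

4.83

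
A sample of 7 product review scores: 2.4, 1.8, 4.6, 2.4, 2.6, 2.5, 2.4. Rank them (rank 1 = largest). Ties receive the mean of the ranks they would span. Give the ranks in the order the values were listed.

Sorted (descending): 4.6, 2.6, 2.5, 2.4, 2.4, 2.4, 1.8
The 3 values of 2.4 occupy positions 4–6 → average rank 5.

5, 7, 1, 5, 2, 3, 5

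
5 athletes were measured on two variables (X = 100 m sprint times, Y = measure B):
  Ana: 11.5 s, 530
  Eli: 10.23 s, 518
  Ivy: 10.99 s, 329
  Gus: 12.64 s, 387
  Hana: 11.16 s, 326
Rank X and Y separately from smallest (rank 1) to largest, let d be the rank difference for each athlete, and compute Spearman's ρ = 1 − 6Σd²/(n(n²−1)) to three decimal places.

Ranks of variable 1: 4, 1, 2, 5, 3
Ranks of variable 2: 5, 4, 2, 3, 1
d = r₁ − r₂: -1, -3, 0, 2, 2
d²: 1, 9, 0, 4, 4; Σd² = 18
ρ = 1 − 6·18/(5·24) = 1 − 108/120 = 0.100

0.100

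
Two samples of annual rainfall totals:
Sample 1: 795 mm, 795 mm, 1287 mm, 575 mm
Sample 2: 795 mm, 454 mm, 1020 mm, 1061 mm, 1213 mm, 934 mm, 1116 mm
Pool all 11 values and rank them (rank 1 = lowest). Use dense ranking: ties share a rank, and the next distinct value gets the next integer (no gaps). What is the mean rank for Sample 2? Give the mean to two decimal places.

4.86

Sorted (ascending): 454, 575, 795, 795, 795, 934, 1020, 1061, 1116, 1213, 1287
The 3 values of 795 share dense rank 3.
Remaining distinct values take the next consecutive integers.
Sample 2 values → pooled ranks: 795→3, 454→1, 1020→5, 1061→6, 1213→8, 934→4, 1116→7
Mean rank = (3 + 1 + 5 + 6 + 8 + 4 + 7) / 7 = 4.86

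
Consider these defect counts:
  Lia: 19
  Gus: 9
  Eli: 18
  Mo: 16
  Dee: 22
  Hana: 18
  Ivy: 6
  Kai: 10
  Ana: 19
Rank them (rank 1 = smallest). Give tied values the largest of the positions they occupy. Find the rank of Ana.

8

Sorted (ascending): 6, 9, 10, 16, 18, 18, 19, 19, 22
The 2 values of 18 occupy positions 5–6 → each gets rank 6.
The 2 values of 19 occupy positions 7–8 → each gets rank 8.
Ana has value 19 → rank 8.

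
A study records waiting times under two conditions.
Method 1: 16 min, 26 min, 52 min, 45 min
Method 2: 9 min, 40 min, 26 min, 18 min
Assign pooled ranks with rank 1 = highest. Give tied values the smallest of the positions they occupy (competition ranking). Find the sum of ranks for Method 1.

Sorted (descending): 52, 45, 40, 26, 26, 18, 16, 9
The 2 values of 26 occupy positions 4–5 → each gets rank 4.
Method 1 values → pooled ranks: 16→7, 26→4, 52→1, 45→2
Rank sum = 7 + 4 + 1 + 2 = 14

14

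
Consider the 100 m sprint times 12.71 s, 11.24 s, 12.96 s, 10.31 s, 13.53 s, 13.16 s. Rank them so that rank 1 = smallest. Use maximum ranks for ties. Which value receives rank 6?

13.53

Sorted (ascending): 10.31, 11.24, 12.71, 12.96, 13.16, 13.53
No ties — each value takes its position as its rank.
Rank 6 → value 13.53.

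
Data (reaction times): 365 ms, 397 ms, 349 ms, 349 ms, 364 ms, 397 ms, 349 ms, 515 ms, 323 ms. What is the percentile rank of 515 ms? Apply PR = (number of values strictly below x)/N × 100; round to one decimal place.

88.9

N = 9.
Strictly below 515: 8. Equal to 515: 1.
PR = 8/9 × 100 = 88.9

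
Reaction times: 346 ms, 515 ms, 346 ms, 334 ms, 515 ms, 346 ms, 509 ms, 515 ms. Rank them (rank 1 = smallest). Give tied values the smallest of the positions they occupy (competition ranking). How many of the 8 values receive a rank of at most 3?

4

Sorted (ascending): 334, 346, 346, 346, 509, 515, 515, 515
The 3 values of 346 occupy positions 2–4 → each gets rank 2.
The 3 values of 515 occupy positions 6–8 → each gets rank 6.
Ranks ≤ 3: {1, 2, 2, 2} → 4 values.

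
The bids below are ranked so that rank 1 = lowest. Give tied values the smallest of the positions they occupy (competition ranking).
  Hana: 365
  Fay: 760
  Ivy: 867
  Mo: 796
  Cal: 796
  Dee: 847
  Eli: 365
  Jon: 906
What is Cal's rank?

Sorted (ascending): 365, 365, 760, 796, 796, 847, 867, 906
The 2 values of 365 occupy positions 1–2 → each gets rank 1.
The 2 values of 796 occupy positions 4–5 → each gets rank 4.
Cal has value 796 → rank 4.

4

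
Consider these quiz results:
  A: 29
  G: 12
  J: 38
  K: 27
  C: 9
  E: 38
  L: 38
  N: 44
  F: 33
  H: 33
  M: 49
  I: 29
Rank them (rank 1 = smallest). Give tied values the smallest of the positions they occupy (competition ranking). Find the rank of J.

8

Sorted (ascending): 9, 12, 27, 29, 29, 33, 33, 38, 38, 38, 44, 49
The 2 values of 29 occupy positions 4–5 → each gets rank 4.
The 2 values of 33 occupy positions 6–7 → each gets rank 6.
The 3 values of 38 occupy positions 8–10 → each gets rank 8.
J has value 38 → rank 8.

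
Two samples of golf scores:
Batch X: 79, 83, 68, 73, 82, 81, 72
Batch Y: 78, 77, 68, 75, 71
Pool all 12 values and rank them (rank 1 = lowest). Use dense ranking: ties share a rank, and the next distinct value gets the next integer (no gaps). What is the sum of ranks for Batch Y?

Sorted (ascending): 68, 68, 71, 72, 73, 75, 77, 78, 79, 81, 82, 83
The 2 values of 68 share dense rank 1.
Remaining distinct values take the next consecutive integers.
Batch Y values → pooled ranks: 78→7, 77→6, 68→1, 75→5, 71→2
Rank sum = 7 + 6 + 1 + 5 + 2 = 21

21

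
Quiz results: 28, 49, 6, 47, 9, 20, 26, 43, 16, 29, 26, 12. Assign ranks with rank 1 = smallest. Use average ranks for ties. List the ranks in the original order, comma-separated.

Sorted (ascending): 6, 9, 12, 16, 20, 26, 26, 28, 29, 43, 47, 49
The 2 values of 26 occupy positions 6–7 → average rank (6+7)/2 = 6.5.

8, 12, 1, 11, 2, 5, 6.5, 10, 4, 9, 6.5, 3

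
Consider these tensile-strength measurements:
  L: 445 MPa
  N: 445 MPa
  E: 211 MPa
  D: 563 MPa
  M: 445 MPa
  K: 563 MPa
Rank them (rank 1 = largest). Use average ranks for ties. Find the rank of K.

Sorted (descending): 563, 563, 445, 445, 445, 211
The 2 values of 563 occupy positions 1–2 → average rank (1+2)/2 = 1.5.
The 3 values of 445 occupy positions 3–5 → average rank 4.
K has value 563 MPa → rank 1.5.

1.5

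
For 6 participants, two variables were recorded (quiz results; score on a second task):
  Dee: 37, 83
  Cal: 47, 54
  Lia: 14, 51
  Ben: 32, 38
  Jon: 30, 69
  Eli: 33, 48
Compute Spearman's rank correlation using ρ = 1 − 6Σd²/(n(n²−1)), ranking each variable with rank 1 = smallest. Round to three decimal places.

Ranks of variable 1: 5, 6, 1, 3, 2, 4
Ranks of variable 2: 6, 4, 3, 1, 5, 2
d = r₁ − r₂: -1, 2, -2, 2, -3, 2
d²: 1, 4, 4, 4, 9, 4; Σd² = 26
ρ = 1 − 6·26/(6·35) = 1 − 156/210 = 0.257

0.257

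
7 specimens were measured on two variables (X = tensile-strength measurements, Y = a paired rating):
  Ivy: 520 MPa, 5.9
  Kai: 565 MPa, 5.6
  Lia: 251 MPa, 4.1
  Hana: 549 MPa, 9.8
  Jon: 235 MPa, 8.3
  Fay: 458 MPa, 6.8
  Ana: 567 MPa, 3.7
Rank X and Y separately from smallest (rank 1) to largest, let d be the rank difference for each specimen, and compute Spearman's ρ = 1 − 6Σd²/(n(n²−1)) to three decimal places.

Ranks of variable 1: 4, 6, 2, 5, 1, 3, 7
Ranks of variable 2: 4, 3, 2, 7, 6, 5, 1
d = r₁ − r₂: 0, 3, 0, -2, -5, -2, 6
d²: 0, 9, 0, 4, 25, 4, 36; Σd² = 78
ρ = 1 − 6·78/(7·48) = 1 − 468/336 = -0.393

-0.393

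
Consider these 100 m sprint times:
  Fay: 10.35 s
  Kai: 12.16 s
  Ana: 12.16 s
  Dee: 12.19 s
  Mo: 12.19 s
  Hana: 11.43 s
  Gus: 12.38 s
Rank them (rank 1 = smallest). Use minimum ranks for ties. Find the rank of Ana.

Sorted (ascending): 10.35, 11.43, 12.16, 12.16, 12.19, 12.19, 12.38
The 2 values of 12.16 occupy positions 3–4 → each gets rank 3.
The 2 values of 12.19 occupy positions 5–6 → each gets rank 5.
Ana has value 12.16 s → rank 3.

3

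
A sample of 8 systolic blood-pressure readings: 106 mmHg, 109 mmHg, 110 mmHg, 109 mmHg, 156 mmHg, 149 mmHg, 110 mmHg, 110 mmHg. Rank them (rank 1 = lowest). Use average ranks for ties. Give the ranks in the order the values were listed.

1, 2.5, 5, 2.5, 8, 7, 5, 5

Sorted (ascending): 106, 109, 109, 110, 110, 110, 149, 156
The 2 values of 109 occupy positions 2–3 → average rank (2+3)/2 = 2.5.
The 3 values of 110 occupy positions 4–6 → average rank 5.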